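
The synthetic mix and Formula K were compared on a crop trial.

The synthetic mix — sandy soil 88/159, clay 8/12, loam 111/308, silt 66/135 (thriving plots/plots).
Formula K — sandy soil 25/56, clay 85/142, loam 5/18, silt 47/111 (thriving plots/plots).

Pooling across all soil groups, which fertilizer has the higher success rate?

Formula K

Sandy soil: the synthetic mix 88/159 = 55.3%, Formula K 25/56 = 44.6% → the synthetic mix
Clay: the synthetic mix 8/12 = 66.7%, Formula K 85/142 = 59.9% → the synthetic mix
Loam: the synthetic mix 111/308 = 36.0%, Formula K 5/18 = 27.8% → the synthetic mix
Silt: the synthetic mix 66/135 = 48.9%, Formula K 47/111 = 42.3% → the synthetic mix
Overall: the synthetic mix 273/614 = 44.5%, Formula K 162/327 = 49.5% → Formula K
(The synthetic mix wins every soil group but Formula K wins overall — the synthetic mix's plots skew toward the low-rate loam group.)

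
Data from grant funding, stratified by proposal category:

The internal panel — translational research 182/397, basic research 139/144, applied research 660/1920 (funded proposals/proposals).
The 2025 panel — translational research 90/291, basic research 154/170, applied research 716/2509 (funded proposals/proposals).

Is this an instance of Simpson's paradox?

No

Translational research: the internal panel 182/397 = 45.8%, the 2025 panel 90/291 = 30.9% → the internal panel
Basic research: the internal panel 139/144 = 96.5%, the 2025 panel 154/170 = 90.6% → the internal panel
Applied research: the internal panel 660/1920 = 34.4%, the 2025 panel 716/2509 = 28.5% → the internal panel
Overall: the internal panel 981/2461 = 39.9%, the 2025 panel 960/2970 = 32.3% → the internal panel
The internal panel wins overall and in every proposal group — no reversal.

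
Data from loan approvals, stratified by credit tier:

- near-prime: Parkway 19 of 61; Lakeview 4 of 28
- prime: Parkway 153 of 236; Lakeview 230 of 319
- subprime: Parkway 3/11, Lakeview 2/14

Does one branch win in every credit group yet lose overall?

No

Near-prime: Parkway 19/61 = 31.1%, Lakeview 4/28 = 14.3% → Parkway
Prime: Parkway 153/236 = 64.8%, Lakeview 230/319 = 72.1% → Lakeview
Subprime: Parkway 3/11 = 27.3%, Lakeview 2/14 = 14.3% → Parkway
Overall: Parkway 175/308 = 56.8%, Lakeview 236/361 = 65.4% → Lakeview
Neither sweeps: Parkway wins 2 of 3 groups, Lakeview wins 1. Lakeview wins overall but not every group — no Simpson reversal.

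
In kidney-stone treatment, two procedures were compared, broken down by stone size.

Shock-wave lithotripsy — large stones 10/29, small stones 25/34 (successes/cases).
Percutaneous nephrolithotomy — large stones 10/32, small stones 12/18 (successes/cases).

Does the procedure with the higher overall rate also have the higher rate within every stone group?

Large stones: shock-wave lithotripsy 10/29 = 34.5%, percutaneous nephrolithotomy 10/32 = 31.2% → shock-wave lithotripsy
Small stones: shock-wave lithotripsy 25/34 = 73.5%, percutaneous nephrolithotomy 12/18 = 66.7% → shock-wave lithotripsy
Overall: shock-wave lithotripsy 35/63 = 55.6%, percutaneous nephrolithotomy 22/50 = 44.0% → shock-wave lithotripsy
Shock-wave lithotripsy wins overall and in every stone group — no reversal.

Yes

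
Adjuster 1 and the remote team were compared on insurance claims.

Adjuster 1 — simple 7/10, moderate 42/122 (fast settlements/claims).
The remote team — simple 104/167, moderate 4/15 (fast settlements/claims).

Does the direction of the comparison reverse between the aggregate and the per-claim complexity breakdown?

Yes

Simple: Adjuster 1 7/10 = 70.0%, the remote team 104/167 = 62.3% → Adjuster 1
Moderate: Adjuster 1 42/122 = 34.4%, the remote team 4/15 = 26.7% → Adjuster 1
Overall: Adjuster 1 49/132 = 37.1%, the remote team 108/182 = 59.3% → the remote team
Adjuster 1 wins each claim group but the remote team wins overall — the comparison reverses. Adjuster 1's claims skew toward moderate, which has a lower base rate.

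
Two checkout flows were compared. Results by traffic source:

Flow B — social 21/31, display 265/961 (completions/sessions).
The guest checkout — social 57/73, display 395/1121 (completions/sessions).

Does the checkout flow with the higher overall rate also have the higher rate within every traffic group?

Yes

Social: Flow B 21/31 = 67.7%, the guest checkout 57/73 = 78.1% → the guest checkout
Display: Flow B 265/961 = 27.6%, the guest checkout 395/1121 = 35.2% → the guest checkout
Overall: Flow B 286/992 = 28.8%, the guest checkout 452/1194 = 37.9% → the guest checkout
The guest checkout wins overall and in every traffic group — no reversal.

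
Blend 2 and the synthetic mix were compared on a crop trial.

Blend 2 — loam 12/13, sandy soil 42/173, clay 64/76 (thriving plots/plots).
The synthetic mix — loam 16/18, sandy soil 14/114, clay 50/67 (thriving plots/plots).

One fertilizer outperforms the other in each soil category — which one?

Blend 2

Loam: Blend 2 12/13 = 92.3%, the synthetic mix 16/18 = 88.9% → Blend 2
Sandy soil: Blend 2 42/173 = 24.3%, the synthetic mix 14/114 = 12.3% → Blend 2
Clay: Blend 2 64/76 = 84.2%, the synthetic mix 50/67 = 74.6% → Blend 2
Blend 2 has the higher rate in all 3 groups.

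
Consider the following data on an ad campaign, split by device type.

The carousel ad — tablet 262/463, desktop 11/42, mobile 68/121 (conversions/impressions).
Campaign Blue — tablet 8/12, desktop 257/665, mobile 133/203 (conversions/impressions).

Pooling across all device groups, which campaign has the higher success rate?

the carousel ad

Tablet: the carousel ad 262/463 = 56.6%, Campaign Blue 8/12 = 66.7% → Campaign Blue
Desktop: the carousel ad 11/42 = 26.2%, Campaign Blue 257/665 = 38.6% → Campaign Blue
Mobile: the carousel ad 68/121 = 56.2%, Campaign Blue 133/203 = 65.5% → Campaign Blue
Overall: the carousel ad 341/626 = 54.5%, Campaign Blue 398/880 = 45.2% → the carousel ad
(Campaign Blue wins every device group but the carousel ad wins overall — Campaign Blue's impressions skew toward the low-rate desktop group.)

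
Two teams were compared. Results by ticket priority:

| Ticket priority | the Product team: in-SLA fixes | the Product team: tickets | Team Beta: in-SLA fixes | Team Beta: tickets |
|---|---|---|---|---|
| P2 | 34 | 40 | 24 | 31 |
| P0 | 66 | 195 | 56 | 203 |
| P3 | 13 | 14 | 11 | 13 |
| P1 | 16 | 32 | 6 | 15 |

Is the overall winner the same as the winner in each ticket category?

Yes

P2: the Product team 34/40 = 85.0%, Team Beta 24/31 = 77.4% → the Product team
P0: the Product team 66/195 = 33.8%, Team Beta 56/203 = 27.6% → the Product team
P3: the Product team 13/14 = 92.9%, Team Beta 11/13 = 84.6% → the Product team
P1: the Product team 16/32 = 50.0%, Team Beta 6/15 = 40.0% → the Product team
Overall: the Product team 129/281 = 45.9%, Team Beta 97/262 = 37.0% → the Product team
The Product team wins overall and in every ticket group — no reversal.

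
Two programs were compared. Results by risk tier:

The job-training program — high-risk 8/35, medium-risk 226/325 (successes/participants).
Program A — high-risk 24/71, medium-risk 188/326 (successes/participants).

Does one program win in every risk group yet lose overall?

High-risk: the job-training program 8/35 = 22.9%, Program A 24/71 = 33.8% → Program A
Medium-risk: the job-training program 226/325 = 69.5%, Program A 188/326 = 57.7% → the job-training program
Overall: the job-training program 234/360 = 65.0%, Program A 212/397 = 53.4% → the job-training program
Neither sweeps: the job-training program wins 1 of 2 groups, Program A wins 1. The job-training program wins overall but not every group — no Simpson reversal.

No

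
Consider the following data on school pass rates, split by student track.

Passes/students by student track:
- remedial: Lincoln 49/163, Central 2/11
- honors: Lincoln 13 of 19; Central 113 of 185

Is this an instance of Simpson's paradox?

Remedial: Lincoln 49/163 = 30.1%, Central 2/11 = 18.2% → Lincoln
Honors: Lincoln 13/19 = 68.4%, Central 113/185 = 61.1% → Lincoln
Overall: Lincoln 62/182 = 34.1%, Central 115/196 = 58.7% → Central
Lincoln wins each student group but Central wins overall — the comparison reverses. Lincoln's students skew toward remedial, which has a lower base rate.

Yes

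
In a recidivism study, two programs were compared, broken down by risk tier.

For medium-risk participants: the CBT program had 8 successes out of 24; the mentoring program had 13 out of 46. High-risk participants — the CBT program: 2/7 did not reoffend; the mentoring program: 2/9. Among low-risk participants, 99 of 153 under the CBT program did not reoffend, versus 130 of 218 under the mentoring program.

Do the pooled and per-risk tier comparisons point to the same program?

Medium-risk: the CBT program 8/24 = 33.3%, the mentoring program 13/46 = 28.3% → the CBT program
High-risk: the CBT program 2/7 = 28.6%, the mentoring program 2/9 = 22.2% → the CBT program
Low-risk: the CBT program 99/153 = 64.7%, the mentoring program 130/218 = 59.6% → the CBT program
Overall: the CBT program 109/184 = 59.2%, the mentoring program 145/273 = 53.1% → the CBT program
The CBT program wins overall and in every risk group — no reversal.

Yes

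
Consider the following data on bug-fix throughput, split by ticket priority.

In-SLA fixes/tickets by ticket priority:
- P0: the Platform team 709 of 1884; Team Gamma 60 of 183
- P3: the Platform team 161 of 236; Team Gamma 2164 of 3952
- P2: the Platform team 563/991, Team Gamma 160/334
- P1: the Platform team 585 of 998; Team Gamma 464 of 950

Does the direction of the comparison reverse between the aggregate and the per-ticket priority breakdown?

P0: the Platform team 709/1884 = 37.6%, Team Gamma 60/183 = 32.8% → the Platform team
P3: the Platform team 161/236 = 68.2%, Team Gamma 2164/3952 = 54.8% → the Platform team
P2: the Platform team 563/991 = 56.8%, Team Gamma 160/334 = 47.9% → the Platform team
P1: the Platform team 585/998 = 58.6%, Team Gamma 464/950 = 48.8% → the Platform team
Overall: the Platform team 2018/4109 = 49.1%, Team Gamma 2848/5419 = 52.6% → Team Gamma
The Platform team wins each ticket group but Team Gamma wins overall — the comparison reverses. The Platform team's tickets skew toward P0, which has a lower base rate.

Yes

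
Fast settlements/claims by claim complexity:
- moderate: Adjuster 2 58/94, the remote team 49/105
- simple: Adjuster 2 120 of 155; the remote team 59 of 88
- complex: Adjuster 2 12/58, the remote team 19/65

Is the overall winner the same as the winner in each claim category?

Moderate: Adjuster 2 58/94 = 61.7%, the remote team 49/105 = 46.7% → Adjuster 2
Simple: Adjuster 2 120/155 = 77.4%, the remote team 59/88 = 67.0% → Adjuster 2
Complex: Adjuster 2 12/58 = 20.7%, the remote team 19/65 = 29.2% → the remote team
Overall: Adjuster 2 190/307 = 61.9%, the remote team 127/258 = 49.2% → Adjuster 2
Neither sweeps: Adjuster 2 wins 2 of 3 groups, the remote team wins 1. Adjuster 2 wins overall but not every group — no Simpson reversal.

No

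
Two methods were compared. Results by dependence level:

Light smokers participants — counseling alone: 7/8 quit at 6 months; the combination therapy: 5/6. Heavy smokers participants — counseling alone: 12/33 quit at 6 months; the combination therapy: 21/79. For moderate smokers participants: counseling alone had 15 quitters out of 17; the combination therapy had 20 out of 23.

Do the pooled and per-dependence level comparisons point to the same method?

Yes

Light smokers: counseling alone 7/8 = 87.5%, the combination therapy 5/6 = 83.3% → counseling alone
Heavy smokers: counseling alone 12/33 = 36.4%, the combination therapy 21/79 = 26.6% → counseling alone
Moderate smokers: counseling alone 15/17 = 88.2%, the combination therapy 20/23 = 87.0% → counseling alone
Overall: counseling alone 34/58 = 58.6%, the combination therapy 46/108 = 42.6% → counseling alone
Counseling alone wins overall and in every dependence group — no reversal.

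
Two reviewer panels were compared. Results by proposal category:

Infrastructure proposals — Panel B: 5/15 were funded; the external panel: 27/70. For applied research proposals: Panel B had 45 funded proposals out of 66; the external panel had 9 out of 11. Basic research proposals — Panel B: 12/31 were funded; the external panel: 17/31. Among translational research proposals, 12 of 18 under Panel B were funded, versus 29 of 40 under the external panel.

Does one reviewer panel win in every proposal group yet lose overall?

Yes

Infrastructure: Panel B 5/15 = 33.3%, the external panel 27/70 = 38.6% → the external panel
Applied research: Panel B 45/66 = 68.2%, the external panel 9/11 = 81.8% → the external panel
Basic research: Panel B 12/31 = 38.7%, the external panel 17/31 = 54.8% → the external panel
Translational research: Panel B 12/18 = 66.7%, the external panel 29/40 = 72.5% → the external panel
Overall: Panel B 74/130 = 56.9%, the external panel 82/152 = 53.9% → Panel B
The external panel wins each proposal group but Panel B wins overall — the comparison reverses. The external panel's proposals skew toward infrastructure, which has a lower base rate.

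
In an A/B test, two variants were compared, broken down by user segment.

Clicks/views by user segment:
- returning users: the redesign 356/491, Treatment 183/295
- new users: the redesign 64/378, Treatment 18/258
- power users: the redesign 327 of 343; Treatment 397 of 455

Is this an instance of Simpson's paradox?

No

Returning users: the redesign 356/491 = 72.5%, Treatment 183/295 = 62.0% → the redesign
New users: the redesign 64/378 = 16.9%, Treatment 18/258 = 7.0% → the redesign
Power users: the redesign 327/343 = 95.3%, Treatment 397/455 = 87.3% → the redesign
Overall: the redesign 747/1212 = 61.6%, Treatment 598/1008 = 59.3% → the redesign
The redesign wins overall and in every user group — no reversal.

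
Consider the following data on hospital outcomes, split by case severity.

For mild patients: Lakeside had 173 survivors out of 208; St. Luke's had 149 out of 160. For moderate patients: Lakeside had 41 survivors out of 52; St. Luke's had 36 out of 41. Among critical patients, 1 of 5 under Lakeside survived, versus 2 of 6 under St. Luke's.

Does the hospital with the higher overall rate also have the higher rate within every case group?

Mild: Lakeside 173/208 = 83.2%, St. Luke's 149/160 = 93.1% → St. Luke's
Moderate: Lakeside 41/52 = 78.8%, St. Luke's 36/41 = 87.8% → St. Luke's
Critical: Lakeside 1/5 = 20.0%, St. Luke's 2/6 = 33.3% → St. Luke's
Overall: Lakeside 215/265 = 81.1%, St. Luke's 187/207 = 90.3% → St. Luke's
St. Luke's wins overall and in every case group — no reversal.

Yes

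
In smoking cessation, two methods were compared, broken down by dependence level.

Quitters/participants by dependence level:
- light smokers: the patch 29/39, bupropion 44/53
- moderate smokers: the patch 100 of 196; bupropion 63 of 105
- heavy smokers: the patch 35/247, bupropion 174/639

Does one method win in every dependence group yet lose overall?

No

Light smokers: the patch 29/39 = 74.4%, bupropion 44/53 = 83.0% → bupropion
Moderate smokers: the patch 100/196 = 51.0%, bupropion 63/105 = 60.0% → bupropion
Heavy smokers: the patch 35/247 = 14.2%, bupropion 174/639 = 27.2% → bupropion
Overall: the patch 164/482 = 34.0%, bupropion 281/797 = 35.3% → bupropion
Bupropion wins overall and in every dependence group — no reversal.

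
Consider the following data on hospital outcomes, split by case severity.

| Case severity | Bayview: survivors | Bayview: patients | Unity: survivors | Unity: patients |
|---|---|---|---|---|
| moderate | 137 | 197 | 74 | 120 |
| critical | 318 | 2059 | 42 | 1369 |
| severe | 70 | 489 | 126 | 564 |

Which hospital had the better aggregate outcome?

Moderate: Bayview 137/197 = 69.5%, Unity 74/120 = 61.7% → Bayview
Critical: Bayview 318/2059 = 15.4%, Unity 42/1369 = 3.1% → Bayview
Severe: Bayview 70/489 = 14.3%, Unity 126/564 = 22.3% → Unity
Overall: Bayview 525/2745 = 19.1%, Unity 242/2053 = 11.8% → Bayview
(Neither sweeps every case group, but Bayview has the higher pooled rate.)

Bayview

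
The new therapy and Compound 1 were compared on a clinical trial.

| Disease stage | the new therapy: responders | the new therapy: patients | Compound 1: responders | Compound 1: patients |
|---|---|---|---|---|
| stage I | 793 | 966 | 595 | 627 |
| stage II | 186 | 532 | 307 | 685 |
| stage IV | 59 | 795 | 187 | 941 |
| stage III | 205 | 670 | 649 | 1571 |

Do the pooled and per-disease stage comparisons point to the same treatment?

Yes

Stage I: the new therapy 793/966 = 82.1%, Compound 1 595/627 = 94.9% → Compound 1
Stage II: the new therapy 186/532 = 35.0%, Compound 1 307/685 = 44.8% → Compound 1
Stage IV: the new therapy 59/795 = 7.4%, Compound 1 187/941 = 19.9% → Compound 1
Stage III: the new therapy 205/670 = 30.6%, Compound 1 649/1571 = 41.3% → Compound 1
Overall: the new therapy 1243/2963 = 42.0%, Compound 1 1738/3824 = 45.4% → Compound 1
Compound 1 wins overall and in every disease group — no reversal.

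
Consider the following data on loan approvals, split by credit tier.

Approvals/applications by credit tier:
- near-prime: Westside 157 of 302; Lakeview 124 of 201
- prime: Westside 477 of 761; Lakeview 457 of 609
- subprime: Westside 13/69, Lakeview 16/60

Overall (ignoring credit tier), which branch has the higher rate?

Near-prime: Westside 157/302 = 52.0%, Lakeview 124/201 = 61.7% → Lakeview
Prime: Westside 477/761 = 62.7%, Lakeview 457/609 = 75.0% → Lakeview
Subprime: Westside 13/69 = 18.8%, Lakeview 16/60 = 26.7% → Lakeview
Overall: Westside 647/1132 = 57.2%, Lakeview 597/870 = 68.6% → Lakeview

Lakeview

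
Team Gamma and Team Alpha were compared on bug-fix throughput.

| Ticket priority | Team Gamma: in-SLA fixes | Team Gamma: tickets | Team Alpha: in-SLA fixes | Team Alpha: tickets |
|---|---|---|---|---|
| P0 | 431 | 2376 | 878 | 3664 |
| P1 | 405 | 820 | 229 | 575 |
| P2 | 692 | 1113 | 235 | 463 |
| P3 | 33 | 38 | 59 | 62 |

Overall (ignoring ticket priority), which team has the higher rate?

P0: Team Gamma 431/2376 = 18.1%, Team Alpha 878/3664 = 24.0% → Team Alpha
P1: Team Gamma 405/820 = 49.4%, Team Alpha 229/575 = 39.8% → Team Gamma
P2: Team Gamma 692/1113 = 62.2%, Team Alpha 235/463 = 50.8% → Team Gamma
P3: Team Gamma 33/38 = 86.8%, Team Alpha 59/62 = 95.2% → Team Alpha
Overall: Team Gamma 1561/4347 = 35.9%, Team Alpha 1401/4764 = 29.4% → Team Gamma
(Neither sweeps every ticket group, but Team Gamma has the higher pooled rate.)

Team Gamma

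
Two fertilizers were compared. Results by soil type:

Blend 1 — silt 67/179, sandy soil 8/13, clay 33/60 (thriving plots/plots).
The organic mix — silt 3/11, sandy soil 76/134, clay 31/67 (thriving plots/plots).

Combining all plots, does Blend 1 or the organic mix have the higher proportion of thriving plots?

Silt: Blend 1 67/179 = 37.4%, the organic mix 3/11 = 27.3% → Blend 1
Sandy soil: Blend 1 8/13 = 61.5%, the organic mix 76/134 = 56.7% → Blend 1
Clay: Blend 1 33/60 = 55.0%, the organic mix 31/67 = 46.3% → Blend 1
Overall: Blend 1 108/252 = 42.9%, the organic mix 110/212 = 51.9% → the organic mix
(Blend 1 wins every soil group but the organic mix wins overall — Blend 1's plots skew toward the low-rate silt group.)

the organic mix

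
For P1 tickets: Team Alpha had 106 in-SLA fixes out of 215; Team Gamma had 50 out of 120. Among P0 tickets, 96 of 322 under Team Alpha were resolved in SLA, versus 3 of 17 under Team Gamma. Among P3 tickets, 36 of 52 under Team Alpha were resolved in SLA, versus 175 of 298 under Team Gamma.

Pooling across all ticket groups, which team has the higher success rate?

P1: Team Alpha 106/215 = 49.3%, Team Gamma 50/120 = 41.7% → Team Alpha
P0: Team Alpha 96/322 = 29.8%, Team Gamma 3/17 = 17.6% → Team Alpha
P3: Team Alpha 36/52 = 69.2%, Team Gamma 175/298 = 58.7% → Team Alpha
Overall: Team Alpha 238/589 = 40.4%, Team Gamma 228/435 = 52.4% → Team Gamma
(Team Alpha wins every ticket group but Team Gamma wins overall — Team Alpha's tickets skew toward the low-rate P0 group.)

Team Gamma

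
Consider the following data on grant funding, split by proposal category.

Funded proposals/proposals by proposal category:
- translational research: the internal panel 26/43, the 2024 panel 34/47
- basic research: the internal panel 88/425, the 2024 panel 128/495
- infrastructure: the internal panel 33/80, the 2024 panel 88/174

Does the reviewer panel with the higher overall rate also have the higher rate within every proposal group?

Yes

Translational research: the internal panel 26/43 = 60.5%, the 2024 panel 34/47 = 72.3% → the 2024 panel
Basic research: the internal panel 88/425 = 20.7%, the 2024 panel 128/495 = 25.9% → the 2024 panel
Infrastructure: the internal panel 33/80 = 41.2%, the 2024 panel 88/174 = 50.6% → the 2024 panel
Overall: the internal panel 147/548 = 26.8%, the 2024 panel 250/716 = 34.9% → the 2024 panel
The 2024 panel wins overall and in every proposal group — no reversal.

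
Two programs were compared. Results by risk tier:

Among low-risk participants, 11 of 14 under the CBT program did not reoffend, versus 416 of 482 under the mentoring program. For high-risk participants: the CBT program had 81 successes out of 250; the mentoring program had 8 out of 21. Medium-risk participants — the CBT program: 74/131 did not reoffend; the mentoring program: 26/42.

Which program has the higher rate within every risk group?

Low-risk: the CBT program 11/14 = 78.6%, the mentoring program 416/482 = 86.3% → the mentoring program
High-risk: the CBT program 81/250 = 32.4%, the mentoring program 8/21 = 38.1% → the mentoring program
Medium-risk: the CBT program 74/131 = 56.5%, the mentoring program 26/42 = 61.9% → the mentoring program
The mentoring program has the higher rate in all 3 groups.

the mentoring program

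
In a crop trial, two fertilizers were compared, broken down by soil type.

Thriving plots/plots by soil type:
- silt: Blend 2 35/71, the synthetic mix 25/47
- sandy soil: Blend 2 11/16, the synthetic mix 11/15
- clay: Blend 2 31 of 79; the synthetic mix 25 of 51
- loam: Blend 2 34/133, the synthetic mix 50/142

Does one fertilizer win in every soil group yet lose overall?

Silt: Blend 2 35/71 = 49.3%, the synthetic mix 25/47 = 53.2% → the synthetic mix
Sandy soil: Blend 2 11/16 = 68.8%, the synthetic mix 11/15 = 73.3% → the synthetic mix
Clay: Blend 2 31/79 = 39.2%, the synthetic mix 25/51 = 49.0% → the synthetic mix
Loam: Blend 2 34/133 = 25.6%, the synthetic mix 50/142 = 35.2% → the synthetic mix
Overall: Blend 2 111/299 = 37.1%, the synthetic mix 111/255 = 43.5% → the synthetic mix
The synthetic mix wins overall and in every soil group — no reversal.

No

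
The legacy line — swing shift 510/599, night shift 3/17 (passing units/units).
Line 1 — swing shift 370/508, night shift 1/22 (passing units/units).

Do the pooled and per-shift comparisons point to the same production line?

Yes

Swing shift: the legacy line 510/599 = 85.1%, Line 1 370/508 = 72.8% → the legacy line
Night shift: the legacy line 3/17 = 17.6%, Line 1 1/22 = 4.5% → the legacy line
Overall: the legacy line 513/616 = 83.3%, Line 1 371/530 = 70.0% → the legacy line
The legacy line wins overall and in every shift group — no reversal.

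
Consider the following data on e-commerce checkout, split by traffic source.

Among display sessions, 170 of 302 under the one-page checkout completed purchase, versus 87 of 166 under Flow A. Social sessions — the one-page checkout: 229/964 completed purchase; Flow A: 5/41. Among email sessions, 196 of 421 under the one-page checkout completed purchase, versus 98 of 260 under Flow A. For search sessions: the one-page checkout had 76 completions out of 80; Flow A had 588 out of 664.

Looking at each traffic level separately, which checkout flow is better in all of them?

the one-page checkout

Display: the one-page checkout 170/302 = 56.3%, Flow A 87/166 = 52.4% → the one-page checkout
Social: the one-page checkout 229/964 = 23.8%, Flow A 5/41 = 12.2% → the one-page checkout
Email: the one-page checkout 196/421 = 46.6%, Flow A 98/260 = 37.7% → the one-page checkout
Search: the one-page checkout 76/80 = 95.0%, Flow A 588/664 = 88.6% → the one-page checkout
The one-page checkout has the higher rate in all 4 groups.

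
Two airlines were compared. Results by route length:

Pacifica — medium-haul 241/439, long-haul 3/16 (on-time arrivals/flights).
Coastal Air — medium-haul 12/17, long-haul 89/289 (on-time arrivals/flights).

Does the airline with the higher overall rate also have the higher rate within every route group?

No

Medium-haul: Pacifica 241/439 = 54.9%, Coastal Air 12/17 = 70.6% → Coastal Air
Long-haul: Pacifica 3/16 = 18.8%, Coastal Air 89/289 = 30.8% → Coastal Air
Overall: Pacifica 244/455 = 53.6%, Coastal Air 101/306 = 33.0% → Pacifica
Coastal Air wins each route group but Pacifica wins overall — the comparison reverses. Coastal Air's flights skew toward long-haul, which has a lower base rate.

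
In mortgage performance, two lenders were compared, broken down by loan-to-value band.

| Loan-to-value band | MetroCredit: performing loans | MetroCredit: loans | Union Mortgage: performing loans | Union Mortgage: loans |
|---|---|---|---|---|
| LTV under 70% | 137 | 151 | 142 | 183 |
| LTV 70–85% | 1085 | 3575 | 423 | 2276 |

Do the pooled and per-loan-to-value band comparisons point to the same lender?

LTV under 70%: MetroCredit 137/151 = 90.7%, Union Mortgage 142/183 = 77.6% → MetroCredit
LTV 70–85%: MetroCredit 1085/3575 = 30.3%, Union Mortgage 423/2276 = 18.6% → MetroCredit
Overall: MetroCredit 1222/3726 = 32.8%, Union Mortgage 565/2459 = 23.0% → MetroCredit
MetroCredit wins overall and in every loan-to-value group — no reversal.

Yes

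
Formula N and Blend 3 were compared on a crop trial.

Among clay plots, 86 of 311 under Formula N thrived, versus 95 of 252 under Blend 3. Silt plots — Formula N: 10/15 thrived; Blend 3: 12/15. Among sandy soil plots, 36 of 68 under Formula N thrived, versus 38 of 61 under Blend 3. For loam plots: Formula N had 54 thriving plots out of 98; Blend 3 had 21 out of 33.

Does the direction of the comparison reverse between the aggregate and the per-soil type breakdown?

Clay: Formula N 86/311 = 27.7%, Blend 3 95/252 = 37.7% → Blend 3
Silt: Formula N 10/15 = 66.7%, Blend 3 12/15 = 80.0% → Blend 3
Sandy soil: Formula N 36/68 = 52.9%, Blend 3 38/61 = 62.3% → Blend 3
Loam: Formula N 54/98 = 55.1%, Blend 3 21/33 = 63.6% → Blend 3
Overall: Formula N 186/492 = 37.8%, Blend 3 166/361 = 46.0% → Blend 3
Blend 3 wins overall and in every soil group — no reversal.

No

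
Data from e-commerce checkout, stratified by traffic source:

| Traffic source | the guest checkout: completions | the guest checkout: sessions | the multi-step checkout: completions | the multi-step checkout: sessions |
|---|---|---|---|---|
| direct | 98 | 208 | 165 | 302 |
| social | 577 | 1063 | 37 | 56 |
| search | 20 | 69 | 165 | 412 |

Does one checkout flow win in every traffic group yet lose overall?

Direct: the guest checkout 98/208 = 47.1%, the multi-step checkout 165/302 = 54.6% → the multi-step checkout
Social: the guest checkout 577/1063 = 54.3%, the multi-step checkout 37/56 = 66.1% → the multi-step checkout
Search: the guest checkout 20/69 = 29.0%, the multi-step checkout 165/412 = 40.0% → the multi-step checkout
Overall: the guest checkout 695/1340 = 51.9%, the multi-step checkout 367/770 = 47.7% → the guest checkout
The multi-step checkout wins each traffic group but the guest checkout wins overall — the comparison reverses. The multi-step checkout's sessions skew toward search, which has a lower base rate.

Yes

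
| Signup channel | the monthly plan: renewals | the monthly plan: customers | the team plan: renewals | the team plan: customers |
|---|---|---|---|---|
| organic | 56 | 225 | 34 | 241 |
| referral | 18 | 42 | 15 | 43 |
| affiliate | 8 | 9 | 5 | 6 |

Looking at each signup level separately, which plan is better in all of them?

Organic: the monthly plan 56/225 = 24.9%, the team plan 34/241 = 14.1% → the monthly plan
Referral: the monthly plan 18/42 = 42.9%, the team plan 15/43 = 34.9% → the monthly plan
Affiliate: the monthly plan 8/9 = 88.9%, the team plan 5/6 = 83.3% → the monthly plan
The monthly plan has the higher rate in all 3 groups.

the monthly plan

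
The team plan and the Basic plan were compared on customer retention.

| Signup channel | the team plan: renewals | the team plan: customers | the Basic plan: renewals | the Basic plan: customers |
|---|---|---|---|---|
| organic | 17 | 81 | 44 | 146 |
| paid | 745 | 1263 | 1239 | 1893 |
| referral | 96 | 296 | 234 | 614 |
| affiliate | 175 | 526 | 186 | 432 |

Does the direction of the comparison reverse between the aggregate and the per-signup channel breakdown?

Organic: the team plan 17/81 = 21.0%, the Basic plan 44/146 = 30.1% → the Basic plan
Paid: the team plan 745/1263 = 59.0%, the Basic plan 1239/1893 = 65.5% → the Basic plan
Referral: the team plan 96/296 = 32.4%, the Basic plan 234/614 = 38.1% → the Basic plan
Affiliate: the team plan 175/526 = 33.3%, the Basic plan 186/432 = 43.1% → the Basic plan
Overall: the team plan 1033/2166 = 47.7%, the Basic plan 1703/3085 = 55.2% → the Basic plan
The Basic plan wins overall and in every signup group — no reversal.

No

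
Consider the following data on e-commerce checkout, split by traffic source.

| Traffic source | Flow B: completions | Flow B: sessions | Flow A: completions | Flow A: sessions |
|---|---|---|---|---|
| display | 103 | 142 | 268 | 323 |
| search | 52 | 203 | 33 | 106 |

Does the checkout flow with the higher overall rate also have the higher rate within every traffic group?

Yes

Display: Flow B 103/142 = 72.5%, Flow A 268/323 = 83.0% → Flow A
Search: Flow B 52/203 = 25.6%, Flow A 33/106 = 31.1% → Flow A
Overall: Flow B 155/345 = 44.9%, Flow A 301/429 = 70.2% → Flow A
Flow A wins overall and in every traffic group — no reversal.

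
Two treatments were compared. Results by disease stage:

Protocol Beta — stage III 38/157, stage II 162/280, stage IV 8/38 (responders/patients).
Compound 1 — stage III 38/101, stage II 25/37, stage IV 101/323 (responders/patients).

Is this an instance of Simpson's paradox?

Yes

Stage III: Protocol Beta 38/157 = 24.2%, Compound 1 38/101 = 37.6% → Compound 1
Stage II: Protocol Beta 162/280 = 57.9%, Compound 1 25/37 = 67.6% → Compound 1
Stage IV: Protocol Beta 8/38 = 21.1%, Compound 1 101/323 = 31.3% → Compound 1
Overall: Protocol Beta 208/475 = 43.8%, Compound 1 164/461 = 35.6% → Protocol Beta
Compound 1 wins each disease group but Protocol Beta wins overall — the comparison reverses. Compound 1's patients skew toward stage IV, which has a lower base rate.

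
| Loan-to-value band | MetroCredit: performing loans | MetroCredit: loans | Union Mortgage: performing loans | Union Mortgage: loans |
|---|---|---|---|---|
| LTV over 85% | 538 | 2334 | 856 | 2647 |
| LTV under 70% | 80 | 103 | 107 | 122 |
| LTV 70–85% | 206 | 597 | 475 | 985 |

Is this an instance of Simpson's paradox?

LTV over 85%: MetroCredit 538/2334 = 23.1%, Union Mortgage 856/2647 = 32.3% → Union Mortgage
LTV under 70%: MetroCredit 80/103 = 77.7%, Union Mortgage 107/122 = 87.7% → Union Mortgage
LTV 70–85%: MetroCredit 206/597 = 34.5%, Union Mortgage 475/985 = 48.2% → Union Mortgage
Overall: MetroCredit 824/3034 = 27.2%, Union Mortgage 1438/3754 = 38.3% → Union Mortgage
Union Mortgage wins overall and in every loan-to-value group — no reversal.

No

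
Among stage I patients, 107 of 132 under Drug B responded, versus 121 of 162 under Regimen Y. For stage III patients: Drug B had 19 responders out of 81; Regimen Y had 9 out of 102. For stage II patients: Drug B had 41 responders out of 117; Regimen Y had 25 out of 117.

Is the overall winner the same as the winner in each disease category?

Yes

Stage I: Drug B 107/132 = 81.1%, Regimen Y 121/162 = 74.7% → Drug B
Stage III: Drug B 19/81 = 23.5%, Regimen Y 9/102 = 8.8% → Drug B
Stage II: Drug B 41/117 = 35.0%, Regimen Y 25/117 = 21.4% → Drug B
Overall: Drug B 167/330 = 50.6%, Regimen Y 155/381 = 40.7% → Drug B
Drug B wins overall and in every disease group — no reversal.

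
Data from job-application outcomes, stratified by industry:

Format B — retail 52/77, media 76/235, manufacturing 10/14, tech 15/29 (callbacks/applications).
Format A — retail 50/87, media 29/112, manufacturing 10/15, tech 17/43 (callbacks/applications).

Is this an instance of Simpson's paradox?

No

Retail: Format B 52/77 = 67.5%, Format A 50/87 = 57.5% → Format B
Media: Format B 76/235 = 32.3%, Format A 29/112 = 25.9% → Format B
Manufacturing: Format B 10/14 = 71.4%, Format A 10/15 = 66.7% → Format B
Tech: Format B 15/29 = 51.7%, Format A 17/43 = 39.5% → Format B
Overall: Format B 153/355 = 43.1%, Format A 106/257 = 41.2% → Format B
Format B wins overall and in every industry group — no reversal.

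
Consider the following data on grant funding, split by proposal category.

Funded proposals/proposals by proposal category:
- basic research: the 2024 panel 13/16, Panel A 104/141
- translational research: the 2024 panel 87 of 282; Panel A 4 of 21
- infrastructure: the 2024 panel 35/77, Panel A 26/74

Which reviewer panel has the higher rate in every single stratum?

the 2024 panel

Basic research: the 2024 panel 13/16 = 81.2%, Panel A 104/141 = 73.8% → the 2024 panel
Translational research: the 2024 panel 87/282 = 30.9%, Panel A 4/21 = 19.0% → the 2024 panel
Infrastructure: the 2024 panel 35/77 = 45.5%, Panel A 26/74 = 35.1% → the 2024 panel
The 2024 panel has the higher rate in all 3 groups.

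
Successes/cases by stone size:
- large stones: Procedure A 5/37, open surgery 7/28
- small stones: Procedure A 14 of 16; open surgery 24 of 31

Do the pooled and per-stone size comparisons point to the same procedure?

No

Large stones: Procedure A 5/37 = 13.5%, open surgery 7/28 = 25.0% → open surgery
Small stones: Procedure A 14/16 = 87.5%, open surgery 24/31 = 77.4% → Procedure A
Overall: Procedure A 19/53 = 35.8%, open surgery 31/59 = 52.5% → open surgery
Neither sweeps: Procedure A wins 1 of 2 groups, open surgery wins 1. Open surgery wins overall but not every group — no Simpson reversal.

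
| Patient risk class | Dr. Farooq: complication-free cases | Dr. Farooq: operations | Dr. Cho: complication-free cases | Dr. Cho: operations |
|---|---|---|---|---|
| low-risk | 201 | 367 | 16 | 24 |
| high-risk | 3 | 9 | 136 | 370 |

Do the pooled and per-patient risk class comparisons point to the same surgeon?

No

Low-risk: Dr. Farooq 201/367 = 54.8%, Dr. Cho 16/24 = 66.7% → Dr. Cho
High-risk: Dr. Farooq 3/9 = 33.3%, Dr. Cho 136/370 = 36.8% → Dr. Cho
Overall: Dr. Farooq 204/376 = 54.3%, Dr. Cho 152/394 = 38.6% → Dr. Farooq
Dr. Cho wins each patient risk group but Dr. Farooq wins overall — the comparison reverses. Dr. Cho's operations skew toward high-risk, which has a lower base rate.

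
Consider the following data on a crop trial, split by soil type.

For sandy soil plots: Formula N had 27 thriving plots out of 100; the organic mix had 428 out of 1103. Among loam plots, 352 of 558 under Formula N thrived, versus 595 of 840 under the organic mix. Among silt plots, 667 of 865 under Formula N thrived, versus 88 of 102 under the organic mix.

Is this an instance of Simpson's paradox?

Yes

Sandy soil: Formula N 27/100 = 27.0%, the organic mix 428/1103 = 38.8% → the organic mix
Loam: Formula N 352/558 = 63.1%, the organic mix 595/840 = 70.8% → the organic mix
Silt: Formula N 667/865 = 77.1%, the organic mix 88/102 = 86.3% → the organic mix
Overall: Formula N 1046/1523 = 68.7%, the organic mix 1111/2045 = 54.3% → Formula N
The organic mix wins each soil group but Formula N wins overall — the comparison reverses. The organic mix's plots skew toward sandy soil, which has a lower base rate.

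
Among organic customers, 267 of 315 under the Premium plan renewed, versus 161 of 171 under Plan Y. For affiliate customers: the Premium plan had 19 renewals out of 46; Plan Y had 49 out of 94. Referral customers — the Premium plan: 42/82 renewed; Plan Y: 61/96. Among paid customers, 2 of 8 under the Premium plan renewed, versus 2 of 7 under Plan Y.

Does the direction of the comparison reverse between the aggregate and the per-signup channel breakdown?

No

Organic: the Premium plan 267/315 = 84.8%, Plan Y 161/171 = 94.2% → Plan Y
Affiliate: the Premium plan 19/46 = 41.3%, Plan Y 49/94 = 52.1% → Plan Y
Referral: the Premium plan 42/82 = 51.2%, Plan Y 61/96 = 63.5% → Plan Y
Paid: the Premium plan 2/8 = 25.0%, Plan Y 2/7 = 28.6% → Plan Y
Overall: the Premium plan 330/451 = 73.2%, Plan Y 273/368 = 74.2% → Plan Y
Plan Y wins overall and in every signup group — no reversal.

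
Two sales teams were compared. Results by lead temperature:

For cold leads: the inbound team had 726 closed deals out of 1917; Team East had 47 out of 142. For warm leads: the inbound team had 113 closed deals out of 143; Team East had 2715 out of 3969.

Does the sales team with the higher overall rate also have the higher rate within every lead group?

No

Cold: the inbound team 726/1917 = 37.9%, Team East 47/142 = 33.1% → the inbound team
Warm: the inbound team 113/143 = 79.0%, Team East 2715/3969 = 68.4% → the inbound team
Overall: the inbound team 839/2060 = 40.7%, Team East 2762/4111 = 67.2% → Team East
The inbound team wins each lead group but Team East wins overall — the comparison reverses. The inbound team's leads skew toward cold, which has a lower base rate.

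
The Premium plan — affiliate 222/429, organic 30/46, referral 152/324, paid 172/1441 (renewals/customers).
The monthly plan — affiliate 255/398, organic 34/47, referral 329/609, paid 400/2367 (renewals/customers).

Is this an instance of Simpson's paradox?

No

Affiliate: the Premium plan 222/429 = 51.7%, the monthly plan 255/398 = 64.1% → the monthly plan
Organic: the Premium plan 30/46 = 65.2%, the monthly plan 34/47 = 72.3% → the monthly plan
Referral: the Premium plan 152/324 = 46.9%, the monthly plan 329/609 = 54.0% → the monthly plan
Paid: the Premium plan 172/1441 = 11.9%, the monthly plan 400/2367 = 16.9% → the monthly plan
Overall: the Premium plan 576/2240 = 25.7%, the monthly plan 1018/3421 = 29.8% → the monthly plan
The monthly plan wins overall and in every signup group — no reversal.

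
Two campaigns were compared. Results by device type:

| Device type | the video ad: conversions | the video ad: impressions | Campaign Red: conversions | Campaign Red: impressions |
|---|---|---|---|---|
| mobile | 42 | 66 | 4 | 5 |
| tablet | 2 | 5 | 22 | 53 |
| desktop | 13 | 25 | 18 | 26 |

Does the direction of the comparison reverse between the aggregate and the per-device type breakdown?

Yes

Mobile: the video ad 42/66 = 63.6%, Campaign Red 4/5 = 80.0% → Campaign Red
Tablet: the video ad 2/5 = 40.0%, Campaign Red 22/53 = 41.5% → Campaign Red
Desktop: the video ad 13/25 = 52.0%, Campaign Red 18/26 = 69.2% → Campaign Red
Overall: the video ad 57/96 = 59.4%, Campaign Red 44/84 = 52.4% → the video ad
Campaign Red wins each device group but the video ad wins overall — the comparison reverses. Campaign Red's impressions skew toward tablet, which has a lower base rate.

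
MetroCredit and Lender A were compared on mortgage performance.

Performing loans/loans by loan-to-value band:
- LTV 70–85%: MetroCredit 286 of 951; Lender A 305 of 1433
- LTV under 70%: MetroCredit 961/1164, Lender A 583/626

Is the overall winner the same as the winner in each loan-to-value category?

No

LTV 70–85%: MetroCredit 286/951 = 30.1%, Lender A 305/1433 = 21.3% → MetroCredit
LTV under 70%: MetroCredit 961/1164 = 82.6%, Lender A 583/626 = 93.1% → Lender A
Overall: MetroCredit 1247/2115 = 59.0%, Lender A 888/2059 = 43.1% → MetroCredit
Neither sweeps: MetroCredit wins 1 of 2 groups, Lender A wins 1. MetroCredit wins overall but not every group — no Simpson reversal.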